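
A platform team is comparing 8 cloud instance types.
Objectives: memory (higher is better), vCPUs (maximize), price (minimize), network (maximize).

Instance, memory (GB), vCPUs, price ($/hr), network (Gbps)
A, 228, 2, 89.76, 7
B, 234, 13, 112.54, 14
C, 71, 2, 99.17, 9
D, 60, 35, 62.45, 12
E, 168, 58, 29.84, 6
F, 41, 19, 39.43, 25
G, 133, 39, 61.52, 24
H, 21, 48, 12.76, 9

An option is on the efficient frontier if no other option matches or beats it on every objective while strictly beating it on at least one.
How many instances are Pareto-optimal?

A: not dominated.
B: not dominated (best memory).
C: dominated by G (memory 133≥71, vCPUs 39≥2, price 61.52≤99.17, network 24≥9).
D: dominated by G (memory 133≥60, vCPUs 39≥35, price 61.52≤62.45, network 24≥12).
E: not dominated (best vCPUs).
F: not dominated (best network).
G: not dominated.
H: not dominated (best price).
Pareto-optimal: A, B, E, F, G, H → 6.

6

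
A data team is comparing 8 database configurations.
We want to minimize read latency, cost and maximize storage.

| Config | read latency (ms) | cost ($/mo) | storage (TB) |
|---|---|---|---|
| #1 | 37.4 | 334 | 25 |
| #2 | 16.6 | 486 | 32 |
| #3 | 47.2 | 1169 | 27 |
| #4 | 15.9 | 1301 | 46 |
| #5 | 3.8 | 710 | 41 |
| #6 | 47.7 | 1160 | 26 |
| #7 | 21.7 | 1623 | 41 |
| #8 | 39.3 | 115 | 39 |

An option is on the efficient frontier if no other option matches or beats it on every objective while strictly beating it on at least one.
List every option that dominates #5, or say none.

#1: worse on read latency (37.4 vs 3.8).
#2: worse on read latency (16.6 vs 3.8).
#3: worse on read latency (47.2 vs 3.8).
#4: worse on read latency (15.9 vs 3.8).
#6: worse on read latency (47.7 vs 3.8).
#7: worse on read latency (21.7 vs 3.8).
#8: worse on read latency (39.3 vs 3.8).
No option dominates #5.

none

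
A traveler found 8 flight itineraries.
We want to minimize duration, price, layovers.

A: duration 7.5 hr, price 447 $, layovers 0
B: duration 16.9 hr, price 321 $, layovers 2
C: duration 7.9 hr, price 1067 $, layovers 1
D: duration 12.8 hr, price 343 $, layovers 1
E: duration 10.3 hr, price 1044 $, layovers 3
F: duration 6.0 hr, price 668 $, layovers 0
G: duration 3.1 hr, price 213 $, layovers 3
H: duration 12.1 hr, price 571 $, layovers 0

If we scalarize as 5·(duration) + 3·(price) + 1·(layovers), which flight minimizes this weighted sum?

G

A: 5·7.5 + 3·447 + 1·0 = 1378.5
B: 5·16.9 + 3·321 + 1·2 = 1049.5
C: 5·7.9 + 3·1067 + 1·1 = 3241.5
D: 5·12.8 + 3·343 + 1·1 = 1094.0
E: 5·10.3 + 3·1044 + 1·3 = 3186.5
F: 5·6.0 + 3·668 + 1·0 = 2034.0
G: 5·3.1 + 3·213 + 1·3 = 657.5
H: 5·12.1 + 3·571 + 1·0 = 1773.5
Lowest: G at 657.5.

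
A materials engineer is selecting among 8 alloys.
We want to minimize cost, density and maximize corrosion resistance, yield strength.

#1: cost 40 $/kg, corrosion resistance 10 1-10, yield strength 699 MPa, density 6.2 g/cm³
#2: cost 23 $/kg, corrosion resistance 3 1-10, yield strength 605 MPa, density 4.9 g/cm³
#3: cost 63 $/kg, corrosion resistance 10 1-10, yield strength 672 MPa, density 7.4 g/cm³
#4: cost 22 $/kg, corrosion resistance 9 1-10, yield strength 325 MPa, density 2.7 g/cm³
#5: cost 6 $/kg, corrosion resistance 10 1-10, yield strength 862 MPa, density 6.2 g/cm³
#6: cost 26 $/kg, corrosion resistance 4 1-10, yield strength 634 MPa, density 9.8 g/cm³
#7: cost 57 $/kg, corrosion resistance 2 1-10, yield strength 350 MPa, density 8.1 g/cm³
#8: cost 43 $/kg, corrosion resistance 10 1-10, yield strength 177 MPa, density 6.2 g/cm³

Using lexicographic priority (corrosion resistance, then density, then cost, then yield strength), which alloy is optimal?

First maximize corrosion resistance: best is 10, kept {#1, #3, #5, #8}.
Then minimize density: best is 6.2, kept {#1, #5, #8}.
Then minimize cost: best is 6, kept {#5}.

#5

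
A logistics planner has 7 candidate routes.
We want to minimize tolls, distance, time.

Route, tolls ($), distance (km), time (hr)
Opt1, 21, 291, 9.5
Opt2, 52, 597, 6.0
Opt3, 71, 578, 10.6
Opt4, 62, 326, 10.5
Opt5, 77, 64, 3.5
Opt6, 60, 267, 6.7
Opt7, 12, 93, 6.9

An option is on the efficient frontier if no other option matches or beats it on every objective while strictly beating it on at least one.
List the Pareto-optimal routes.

Opt1: dominated by Opt7 (tolls 12≤21, distance 93≤291, time 6.9≤9.5).
Opt2: not dominated.
Opt3: dominated by Opt1 (tolls 21≤71, distance 291≤578, time 9.5≤10.6).
Opt4: dominated by Opt1 (tolls 21≤62, distance 291≤326, time 9.5≤10.5).
Opt5: not dominated (best distance).
Opt6: not dominated.
Opt7: not dominated (best tolls).

Opt2, Opt5, Opt6, Opt7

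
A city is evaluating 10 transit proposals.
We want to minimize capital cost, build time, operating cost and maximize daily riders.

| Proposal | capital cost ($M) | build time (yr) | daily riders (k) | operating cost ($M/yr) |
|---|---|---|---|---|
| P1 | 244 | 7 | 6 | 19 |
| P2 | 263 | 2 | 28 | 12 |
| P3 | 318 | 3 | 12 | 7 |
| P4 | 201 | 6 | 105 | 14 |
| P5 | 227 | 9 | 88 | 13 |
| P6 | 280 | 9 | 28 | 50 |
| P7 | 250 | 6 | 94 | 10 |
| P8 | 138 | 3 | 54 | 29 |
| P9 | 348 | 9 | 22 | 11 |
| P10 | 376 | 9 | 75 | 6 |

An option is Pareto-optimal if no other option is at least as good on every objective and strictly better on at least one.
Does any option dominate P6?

P2 vs P6: capital cost 263≤280, build time 2≤9, daily riders 28≥28, operating cost 12≤50 — P2 is at least as good on every objective and strictly better on at least one, so P2 dominates P6.

Yes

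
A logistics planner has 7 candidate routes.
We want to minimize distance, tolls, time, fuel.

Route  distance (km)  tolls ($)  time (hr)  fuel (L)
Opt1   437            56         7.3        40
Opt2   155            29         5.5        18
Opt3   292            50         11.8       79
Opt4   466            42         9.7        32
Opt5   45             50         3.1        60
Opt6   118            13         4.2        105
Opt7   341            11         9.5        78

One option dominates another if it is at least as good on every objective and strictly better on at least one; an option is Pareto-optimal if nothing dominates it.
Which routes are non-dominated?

Opt1: dominated by Opt2 (distance 155≤437, tolls 29≤56, time 5.5≤7.3, fuel 18≤40).
Opt2: not dominated (best fuel).
Opt3: dominated by Opt2 (distance 155≤292, tolls 29≤50, time 5.5≤11.8, fuel 18≤79).
Opt4: dominated by Opt2 (distance 155≤466, tolls 29≤42, time 5.5≤9.7, fuel 18≤32).
Opt5: not dominated (best distance).
Opt6: not dominated.
Opt7: not dominated (best tolls).

Opt2, Opt5, Opt6, Opt7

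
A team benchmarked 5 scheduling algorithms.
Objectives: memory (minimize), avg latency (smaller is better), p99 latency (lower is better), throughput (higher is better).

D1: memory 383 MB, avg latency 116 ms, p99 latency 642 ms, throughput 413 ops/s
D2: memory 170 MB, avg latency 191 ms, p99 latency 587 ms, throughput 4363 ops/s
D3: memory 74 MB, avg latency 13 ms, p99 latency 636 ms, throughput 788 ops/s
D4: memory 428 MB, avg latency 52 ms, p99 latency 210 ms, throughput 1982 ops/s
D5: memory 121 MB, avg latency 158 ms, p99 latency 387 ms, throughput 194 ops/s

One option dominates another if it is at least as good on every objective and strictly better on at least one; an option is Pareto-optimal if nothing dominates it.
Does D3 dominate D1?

D3 vs D1: memory 74≤383, avg latency 13≤116, p99 latency 636≤642, throughput 788≥413 — D3 is at least as good on every objective with at least one strict improvement.

Yes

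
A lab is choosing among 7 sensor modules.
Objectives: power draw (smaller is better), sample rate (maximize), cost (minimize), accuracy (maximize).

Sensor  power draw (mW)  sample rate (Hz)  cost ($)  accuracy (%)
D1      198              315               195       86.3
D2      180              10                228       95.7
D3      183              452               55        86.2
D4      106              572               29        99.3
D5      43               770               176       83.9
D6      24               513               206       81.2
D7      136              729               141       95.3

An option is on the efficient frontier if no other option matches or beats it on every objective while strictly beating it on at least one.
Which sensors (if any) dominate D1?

D4: power draw 106≤198, sample rate 572≥315, cost 29≤195, accuracy 99.3≥86.3 — dominates D1.
D7: power draw 136≤198, sample rate 729≥315, cost 141≤195, accuracy 95.3≥86.3 — dominates D1.
Others (D2, D3, D5, D6) are each worse than D1 on at least one objective.

D4, D7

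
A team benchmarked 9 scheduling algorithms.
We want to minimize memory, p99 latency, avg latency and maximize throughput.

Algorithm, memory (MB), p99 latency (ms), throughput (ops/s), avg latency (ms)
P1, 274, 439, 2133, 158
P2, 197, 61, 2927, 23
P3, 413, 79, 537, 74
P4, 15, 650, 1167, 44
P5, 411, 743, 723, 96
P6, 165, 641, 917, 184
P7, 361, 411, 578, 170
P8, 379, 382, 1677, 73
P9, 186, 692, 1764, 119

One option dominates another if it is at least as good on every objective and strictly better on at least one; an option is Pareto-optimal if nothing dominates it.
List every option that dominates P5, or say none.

P2, P4, P8

P2: memory 197≤411, p99 latency 61≤743, throughput 2927≥723, avg latency 23≤96 — dominates P5.
P4: memory 15≤411, p99 latency 650≤743, throughput 1167≥723, avg latency 44≤96 — dominates P5.
P8: memory 379≤411, p99 latency 382≤743, throughput 1677≥723, avg latency 73≤96 — dominates P5.
Others (P1, P3, P6, P7, P9) are each worse than P5 on at least one objective.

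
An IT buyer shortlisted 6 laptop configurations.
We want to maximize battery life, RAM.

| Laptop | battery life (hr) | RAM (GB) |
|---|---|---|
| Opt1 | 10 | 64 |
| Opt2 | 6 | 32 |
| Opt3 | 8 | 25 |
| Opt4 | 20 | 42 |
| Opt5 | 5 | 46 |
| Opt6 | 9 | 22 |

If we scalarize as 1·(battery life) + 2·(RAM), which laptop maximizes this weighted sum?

Opt1: 1·10 + 2·64 = 138
Opt2: 1·6 + 2·32 = 70
Opt3: 1·8 + 2·25 = 58
Opt4: 1·20 + 2·42 = 104
Opt5: 1·5 + 2·46 = 97
Opt6: 1·9 + 2·22 = 53
Highest: Opt1 at 138.

Opt1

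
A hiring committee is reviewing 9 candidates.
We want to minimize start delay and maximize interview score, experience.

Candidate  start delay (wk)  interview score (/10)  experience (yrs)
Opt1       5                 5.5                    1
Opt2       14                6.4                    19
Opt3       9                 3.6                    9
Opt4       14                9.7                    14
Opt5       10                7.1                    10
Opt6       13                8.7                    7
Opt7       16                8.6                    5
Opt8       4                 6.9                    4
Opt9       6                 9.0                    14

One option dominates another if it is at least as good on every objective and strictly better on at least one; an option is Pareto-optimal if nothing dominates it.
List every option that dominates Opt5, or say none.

Opt9: start delay 6≤10, interview score 9.0≥7.1, experience 14≥10 — dominates Opt5.
Others (Opt1, Opt2, Opt3, Opt4, Opt6, Opt7, Opt8) are each worse than Opt5 on at least one objective.

Opt9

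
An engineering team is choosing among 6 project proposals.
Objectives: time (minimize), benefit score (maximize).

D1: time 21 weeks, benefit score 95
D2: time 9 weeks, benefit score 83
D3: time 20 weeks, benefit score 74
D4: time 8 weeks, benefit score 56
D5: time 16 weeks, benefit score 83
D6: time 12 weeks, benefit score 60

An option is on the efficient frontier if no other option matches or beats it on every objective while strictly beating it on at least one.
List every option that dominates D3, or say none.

D2: time 9≤20, benefit score 83≥74 — dominates D3.
D5: time 16≤20, benefit score 83≥74 — dominates D3.
Others (D1, D4, D6) are each worse than D3 on at least one objective.

D2, D5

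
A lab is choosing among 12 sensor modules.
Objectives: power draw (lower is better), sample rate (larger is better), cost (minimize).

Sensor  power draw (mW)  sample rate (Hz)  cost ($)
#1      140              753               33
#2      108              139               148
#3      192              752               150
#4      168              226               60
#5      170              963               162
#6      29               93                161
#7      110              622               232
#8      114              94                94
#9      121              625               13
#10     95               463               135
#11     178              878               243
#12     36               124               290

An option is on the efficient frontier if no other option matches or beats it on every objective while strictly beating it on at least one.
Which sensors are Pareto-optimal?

#1: not dominated.
#2: dominated by #10 (power draw 95≤108, sample rate 463≥139, cost 135≤148).
#3: dominated by #1 (power draw 140≤192, sample rate 753≥752, cost 33≤150).
#4: dominated by #1 (power draw 140≤168, sample rate 753≥226, cost 33≤60).
#5: not dominated (best sample rate).
#6: not dominated (best power draw).
#7: not dominated.
#8: not dominated.
#9: not dominated (best cost).
#10: not dominated.
#11: dominated by #5 (power draw 170≤178, sample rate 963≥878, cost 162≤243).
#12: not dominated.

#1, #5, #6, #7, #8, #9, #10, #12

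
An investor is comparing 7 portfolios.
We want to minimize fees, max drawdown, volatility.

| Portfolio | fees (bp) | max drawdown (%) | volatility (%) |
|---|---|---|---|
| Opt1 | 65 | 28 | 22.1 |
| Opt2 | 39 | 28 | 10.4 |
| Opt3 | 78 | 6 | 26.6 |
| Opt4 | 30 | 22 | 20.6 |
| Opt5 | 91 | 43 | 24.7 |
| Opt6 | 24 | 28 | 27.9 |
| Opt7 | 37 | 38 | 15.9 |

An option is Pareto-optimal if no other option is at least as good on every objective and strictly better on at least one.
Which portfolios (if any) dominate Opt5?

Opt1: fees 65≤91, max drawdown 28≤43, volatility 22.1≤24.7 — dominates Opt5.
Opt2: fees 39≤91, max drawdown 28≤43, volatility 10.4≤24.7 — dominates Opt5.
Opt4: fees 30≤91, max drawdown 22≤43, volatility 20.6≤24.7 — dominates Opt5.
Opt7: fees 37≤91, max drawdown 38≤43, volatility 15.9≤24.7 — dominates Opt5.
Others (Opt3, Opt6) are each worse than Opt5 on at least one objective.

Opt1, Opt2, Opt4, Opt7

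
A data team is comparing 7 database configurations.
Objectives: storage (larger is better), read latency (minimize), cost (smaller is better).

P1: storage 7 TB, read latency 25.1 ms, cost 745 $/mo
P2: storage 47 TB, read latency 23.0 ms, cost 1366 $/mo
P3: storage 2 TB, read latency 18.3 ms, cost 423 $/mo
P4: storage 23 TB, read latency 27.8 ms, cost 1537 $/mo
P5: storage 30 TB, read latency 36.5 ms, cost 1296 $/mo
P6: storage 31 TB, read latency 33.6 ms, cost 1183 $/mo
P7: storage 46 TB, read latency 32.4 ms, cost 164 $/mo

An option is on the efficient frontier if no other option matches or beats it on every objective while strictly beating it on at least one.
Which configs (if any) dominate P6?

P7

P7: storage 46≥31, read latency 32.4≤33.6, cost 164≤1183 — dominates P6.
Others (P1, P2, P3, P4, P5) are each worse than P6 on at least one objective.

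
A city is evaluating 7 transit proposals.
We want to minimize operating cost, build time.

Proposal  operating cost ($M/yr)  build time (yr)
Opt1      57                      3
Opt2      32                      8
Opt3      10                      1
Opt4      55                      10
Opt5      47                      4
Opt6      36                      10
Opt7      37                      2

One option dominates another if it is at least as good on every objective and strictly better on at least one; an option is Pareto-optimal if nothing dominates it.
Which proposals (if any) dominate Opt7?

Opt3: operating cost 10≤37, build time 1≤2 — dominates Opt7.
Others (Opt1, Opt2, Opt4, Opt5, Opt6) are each worse than Opt7 on at least one objective.

Opt3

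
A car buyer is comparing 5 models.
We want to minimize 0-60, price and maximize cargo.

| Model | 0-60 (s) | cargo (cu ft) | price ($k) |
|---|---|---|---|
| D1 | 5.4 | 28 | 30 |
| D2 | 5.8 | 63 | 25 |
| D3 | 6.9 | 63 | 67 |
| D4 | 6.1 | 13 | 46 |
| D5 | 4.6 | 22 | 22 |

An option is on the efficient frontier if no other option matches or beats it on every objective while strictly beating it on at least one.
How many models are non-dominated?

D1: not dominated.
D2: not dominated.
D3: dominated by D2 (0-60 5.8≤6.9, cargo 63≥63, price 25≤67).
D4: dominated by D1 (0-60 5.4≤6.1, cargo 28≥13, price 30≤46).
D5: not dominated (best 0-60).
Pareto-optimal: D1, D2, D5 → 3.

3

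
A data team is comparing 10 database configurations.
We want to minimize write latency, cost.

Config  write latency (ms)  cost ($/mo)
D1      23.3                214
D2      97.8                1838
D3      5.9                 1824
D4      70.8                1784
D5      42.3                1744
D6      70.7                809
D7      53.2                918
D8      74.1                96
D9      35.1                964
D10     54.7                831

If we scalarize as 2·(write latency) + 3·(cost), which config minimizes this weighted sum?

D8

D1: 2·23.3 + 3·214 = 688.6
D2: 2·97.8 + 3·1838 = 5709.6
D3: 2·5.9 + 3·1824 = 5483.8
D4: 2·70.8 + 3·1784 = 5493.6
D5: 2·42.3 + 3·1744 = 5316.6
D6: 2·70.7 + 3·809 = 2568.4
D7: 2·53.2 + 3·918 = 2860.4
D8: 2·74.1 + 3·96 = 436.2
D9: 2·35.1 + 3·964 = 2962.2
D10: 2·54.7 + 3·831 = 2602.4
Lowest: D8 at 436.2.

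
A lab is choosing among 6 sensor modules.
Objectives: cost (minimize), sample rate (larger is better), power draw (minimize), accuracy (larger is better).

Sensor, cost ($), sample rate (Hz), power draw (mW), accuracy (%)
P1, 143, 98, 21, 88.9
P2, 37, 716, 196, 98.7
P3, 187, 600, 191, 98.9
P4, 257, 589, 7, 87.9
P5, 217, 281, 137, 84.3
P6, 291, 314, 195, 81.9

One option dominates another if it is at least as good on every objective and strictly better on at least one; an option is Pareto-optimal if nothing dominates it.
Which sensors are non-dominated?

P1: not dominated.
P2: not dominated (best cost).
P3: not dominated (best accuracy).
P4: not dominated (best power draw).
P5: not dominated.
P6: dominated by P3 (cost 187≤291, sample rate 600≥314, power draw 191≤195, accuracy 98.9≥81.9).

P1, P2, P3, P4, P5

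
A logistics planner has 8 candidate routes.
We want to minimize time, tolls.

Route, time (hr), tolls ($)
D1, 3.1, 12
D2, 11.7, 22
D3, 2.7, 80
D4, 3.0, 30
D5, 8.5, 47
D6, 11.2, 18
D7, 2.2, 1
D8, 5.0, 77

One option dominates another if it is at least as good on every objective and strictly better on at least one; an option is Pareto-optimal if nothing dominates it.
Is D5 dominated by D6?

No

D6 vs D5: D6 is worse on time (11.2 vs 8.5), so it does not dominate D5.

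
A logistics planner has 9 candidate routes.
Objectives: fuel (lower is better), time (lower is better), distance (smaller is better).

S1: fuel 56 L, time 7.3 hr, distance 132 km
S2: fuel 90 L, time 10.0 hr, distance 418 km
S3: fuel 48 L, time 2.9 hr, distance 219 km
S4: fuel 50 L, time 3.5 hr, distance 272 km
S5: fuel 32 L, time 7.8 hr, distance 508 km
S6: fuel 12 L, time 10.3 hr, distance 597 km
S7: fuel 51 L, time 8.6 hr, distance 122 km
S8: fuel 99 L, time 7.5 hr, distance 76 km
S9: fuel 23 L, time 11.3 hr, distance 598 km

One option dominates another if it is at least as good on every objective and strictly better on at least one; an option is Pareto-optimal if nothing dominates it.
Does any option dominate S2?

Yes

S1 vs S2: fuel 56≤90, time 7.3≤10.0, distance 132≤418 — S1 is at least as good on every objective and strictly better on at least one, so S1 dominates S2.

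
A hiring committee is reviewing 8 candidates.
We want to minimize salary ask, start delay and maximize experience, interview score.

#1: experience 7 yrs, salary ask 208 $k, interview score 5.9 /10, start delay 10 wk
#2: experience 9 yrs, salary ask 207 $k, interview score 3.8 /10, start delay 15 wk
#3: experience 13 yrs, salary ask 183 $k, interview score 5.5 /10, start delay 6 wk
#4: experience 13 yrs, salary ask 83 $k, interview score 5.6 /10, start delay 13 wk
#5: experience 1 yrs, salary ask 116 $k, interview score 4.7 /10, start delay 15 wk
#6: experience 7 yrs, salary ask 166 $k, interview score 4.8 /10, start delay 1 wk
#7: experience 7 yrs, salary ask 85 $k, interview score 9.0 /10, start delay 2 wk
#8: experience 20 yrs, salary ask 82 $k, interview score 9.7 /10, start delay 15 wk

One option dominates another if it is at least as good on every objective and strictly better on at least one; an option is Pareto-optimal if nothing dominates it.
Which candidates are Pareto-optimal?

#1: dominated by #7 (experience 7≥7, salary ask 85≤208, interview score 9.0≥5.9, start delay 2≤10).
#2: dominated by #3 (experience 13≥9, salary ask 183≤207, interview score 5.5≥3.8, start delay 6≤15).
#3: not dominated.
#4: not dominated.
#5: dominated by #4 (experience 13≥1, salary ask 83≤116, interview score 5.6≥4.7, start delay 13≤15).
#6: not dominated (best start delay).
#7: not dominated.
#8: not dominated (best experience).

#3, #4, #6, #7, #8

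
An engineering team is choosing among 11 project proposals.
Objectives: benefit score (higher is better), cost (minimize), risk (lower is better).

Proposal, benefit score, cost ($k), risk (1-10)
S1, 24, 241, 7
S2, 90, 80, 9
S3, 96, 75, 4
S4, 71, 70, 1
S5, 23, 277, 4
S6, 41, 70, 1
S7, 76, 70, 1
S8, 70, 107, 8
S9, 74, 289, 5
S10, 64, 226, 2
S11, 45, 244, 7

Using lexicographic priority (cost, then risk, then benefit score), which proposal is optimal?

First minimize cost: best is 70, kept {S4, S6, S7}.
Then minimize risk: best is 1, kept {S4, S6, S7}.
Then maximize benefit score: best is 76, kept {S7}.

S7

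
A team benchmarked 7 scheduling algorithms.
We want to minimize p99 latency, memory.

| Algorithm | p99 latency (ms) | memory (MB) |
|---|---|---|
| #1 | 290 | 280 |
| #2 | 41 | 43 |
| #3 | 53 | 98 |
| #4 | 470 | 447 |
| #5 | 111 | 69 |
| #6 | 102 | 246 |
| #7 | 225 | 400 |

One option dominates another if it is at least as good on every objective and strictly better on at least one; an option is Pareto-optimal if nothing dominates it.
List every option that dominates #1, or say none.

#2: p99 latency 41≤290, memory 43≤280 — dominates #1.
#3: p99 latency 53≤290, memory 98≤280 — dominates #1.
#5: p99 latency 111≤290, memory 69≤280 — dominates #1.
#6: p99 latency 102≤290, memory 246≤280 — dominates #1.
Others (#4, #7) are each worse than #1 on at least one objective.

#2, #3, #5, #6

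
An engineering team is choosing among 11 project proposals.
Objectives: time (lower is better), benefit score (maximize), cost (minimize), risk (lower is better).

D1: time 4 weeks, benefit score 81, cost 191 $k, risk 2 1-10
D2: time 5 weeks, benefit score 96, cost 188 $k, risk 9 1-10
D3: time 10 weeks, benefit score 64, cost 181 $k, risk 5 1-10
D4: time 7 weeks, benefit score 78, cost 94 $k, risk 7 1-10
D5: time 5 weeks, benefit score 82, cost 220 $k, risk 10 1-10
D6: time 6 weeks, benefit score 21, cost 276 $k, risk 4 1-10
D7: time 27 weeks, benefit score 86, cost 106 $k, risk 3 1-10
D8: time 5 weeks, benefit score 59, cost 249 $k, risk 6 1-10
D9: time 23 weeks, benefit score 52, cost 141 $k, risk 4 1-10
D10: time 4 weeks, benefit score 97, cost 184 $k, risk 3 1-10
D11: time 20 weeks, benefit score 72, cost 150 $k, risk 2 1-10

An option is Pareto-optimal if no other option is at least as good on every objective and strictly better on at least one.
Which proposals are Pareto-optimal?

D1: not dominated.
D2: dominated by D10 (time 4≤5, benefit score 97≥96, cost 184≤188, risk 3≤9).
D3: not dominated.
D4: not dominated (best cost).
D5: dominated by D2 (time 5≤5, benefit score 96≥82, cost 188≤220, risk 9≤10).
D6: dominated by D1 (time 4≤6, benefit score 81≥21, cost 191≤276, risk 2≤4).
D7: not dominated.
D8: dominated by D1 (time 4≤5, benefit score 81≥59, cost 191≤249, risk 2≤6).
D9: not dominated.
D10: not dominated (best benefit score).
D11: not dominated.

D1, D3, D4, D7, D9, D10, D11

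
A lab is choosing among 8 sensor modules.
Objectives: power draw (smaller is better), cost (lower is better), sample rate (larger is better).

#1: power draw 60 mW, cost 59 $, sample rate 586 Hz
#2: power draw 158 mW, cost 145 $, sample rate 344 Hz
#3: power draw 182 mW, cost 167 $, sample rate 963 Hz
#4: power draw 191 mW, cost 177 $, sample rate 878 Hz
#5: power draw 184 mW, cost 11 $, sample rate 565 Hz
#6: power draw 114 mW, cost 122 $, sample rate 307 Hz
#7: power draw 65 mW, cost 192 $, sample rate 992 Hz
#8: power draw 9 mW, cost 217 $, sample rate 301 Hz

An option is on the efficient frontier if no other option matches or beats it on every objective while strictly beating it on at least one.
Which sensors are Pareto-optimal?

#1: not dominated.
#2: dominated by #1 (power draw 60≤158, cost 59≤145, sample rate 586≥344).
#3: not dominated.
#4: dominated by #3 (power draw 182≤191, cost 167≤177, sample rate 963≥878).
#5: not dominated (best cost).
#6: dominated by #1 (power draw 60≤114, cost 59≤122, sample rate 586≥307).
#7: not dominated (best sample rate).
#8: not dominated (best power draw).

#1, #3, #5, #7, #8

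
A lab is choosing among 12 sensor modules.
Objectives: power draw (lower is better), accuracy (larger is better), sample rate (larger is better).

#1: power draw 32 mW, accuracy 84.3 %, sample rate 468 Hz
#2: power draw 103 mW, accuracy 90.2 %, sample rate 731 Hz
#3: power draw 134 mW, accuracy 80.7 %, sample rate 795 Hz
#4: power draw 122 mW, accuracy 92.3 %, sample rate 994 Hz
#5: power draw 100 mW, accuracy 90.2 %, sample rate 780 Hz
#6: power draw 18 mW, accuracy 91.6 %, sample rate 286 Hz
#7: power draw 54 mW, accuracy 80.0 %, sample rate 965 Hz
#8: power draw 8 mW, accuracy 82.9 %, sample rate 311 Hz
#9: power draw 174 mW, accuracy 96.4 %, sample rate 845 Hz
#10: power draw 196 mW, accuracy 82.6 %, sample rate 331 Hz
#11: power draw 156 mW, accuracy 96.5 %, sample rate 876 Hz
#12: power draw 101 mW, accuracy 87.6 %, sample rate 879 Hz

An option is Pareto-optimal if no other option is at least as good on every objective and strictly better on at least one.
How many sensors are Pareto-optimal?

#1: not dominated.
#2: dominated by #5 (power draw 100≤103, accuracy 90.2≥90.2, sample rate 780≥731).
#3: dominated by #4 (power draw 122≤134, accuracy 92.3≥80.7, sample rate 994≥795).
#4: not dominated (best sample rate).
#5: not dominated.
#6: not dominated.
#7: not dominated.
#8: not dominated (best power draw).
#9: dominated by #11 (power draw 156≤174, accuracy 96.5≥96.4, sample rate 876≥845).
#10: dominated by #1 (power draw 32≤196, accuracy 84.3≥82.6, sample rate 468≥331).
#11: not dominated (best accuracy).
#12: not dominated.
Pareto-optimal: #1, #4, #5, #6, #7, #8, #11, #12 → 8.

8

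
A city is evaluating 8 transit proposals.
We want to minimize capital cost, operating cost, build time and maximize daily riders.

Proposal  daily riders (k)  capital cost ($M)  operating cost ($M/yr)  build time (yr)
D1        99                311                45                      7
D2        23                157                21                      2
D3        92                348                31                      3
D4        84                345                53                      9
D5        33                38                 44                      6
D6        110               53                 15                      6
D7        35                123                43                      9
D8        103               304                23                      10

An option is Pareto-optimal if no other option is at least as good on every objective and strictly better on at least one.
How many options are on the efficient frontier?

D1: dominated by D6 (daily riders 110≥99, capital cost 53≤311, operating cost 15≤45, build time 6≤7).
D2: not dominated (best build time).
D3: not dominated.
D4: dominated by D1 (daily riders 99≥84, capital cost 311≤345, operating cost 45≤53, build time 7≤9).
D5: not dominated (best capital cost).
D6: not dominated (best daily riders).
D7: dominated by D6 (daily riders 110≥35, capital cost 53≤123, operating cost 15≤43, build time 6≤9).
D8: dominated by D6 (daily riders 110≥103, capital cost 53≤304, operating cost 15≤23, build time 6≤10).
Pareto-optimal: D2, D3, D5, D6 → 4.

4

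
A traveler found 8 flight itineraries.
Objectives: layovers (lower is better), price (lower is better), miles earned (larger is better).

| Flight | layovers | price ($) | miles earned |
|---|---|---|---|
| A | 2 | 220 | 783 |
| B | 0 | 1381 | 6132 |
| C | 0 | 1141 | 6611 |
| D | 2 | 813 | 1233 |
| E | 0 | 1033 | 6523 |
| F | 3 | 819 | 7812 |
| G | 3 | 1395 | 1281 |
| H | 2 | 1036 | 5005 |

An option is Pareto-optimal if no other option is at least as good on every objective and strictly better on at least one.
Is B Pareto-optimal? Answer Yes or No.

No

C vs B: layovers 0≤0, price 1141≤1381, miles earned 6611≥6132 — C is at least as good on every objective and strictly better on at least one, so C dominates B.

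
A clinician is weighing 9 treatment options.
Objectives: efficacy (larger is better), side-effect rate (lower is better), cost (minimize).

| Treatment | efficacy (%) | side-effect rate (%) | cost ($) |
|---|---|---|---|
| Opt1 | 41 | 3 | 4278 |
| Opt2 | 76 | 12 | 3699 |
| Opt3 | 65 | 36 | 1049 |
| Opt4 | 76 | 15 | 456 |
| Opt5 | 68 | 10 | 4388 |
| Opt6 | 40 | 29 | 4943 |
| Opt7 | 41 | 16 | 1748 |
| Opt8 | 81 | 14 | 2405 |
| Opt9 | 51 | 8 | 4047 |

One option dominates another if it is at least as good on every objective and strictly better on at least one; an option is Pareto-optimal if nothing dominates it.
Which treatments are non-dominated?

Opt1: not dominated (best side-effect rate).
Opt2: not dominated.
Opt3: dominated by Opt4 (efficacy 76≥65, side-effect rate 15≤36, cost 456≤1049).
Opt4: not dominated (best cost).
Opt5: not dominated.
Opt6: dominated by Opt1 (efficacy 41≥40, side-effect rate 3≤29, cost 4278≤4943).
Opt7: dominated by Opt4 (efficacy 76≥41, side-effect rate 15≤16, cost 456≤1748).
Opt8: not dominated (best efficacy).
Opt9: not dominated.

Opt1, Opt2, Opt4, Opt5, Opt8, Opt9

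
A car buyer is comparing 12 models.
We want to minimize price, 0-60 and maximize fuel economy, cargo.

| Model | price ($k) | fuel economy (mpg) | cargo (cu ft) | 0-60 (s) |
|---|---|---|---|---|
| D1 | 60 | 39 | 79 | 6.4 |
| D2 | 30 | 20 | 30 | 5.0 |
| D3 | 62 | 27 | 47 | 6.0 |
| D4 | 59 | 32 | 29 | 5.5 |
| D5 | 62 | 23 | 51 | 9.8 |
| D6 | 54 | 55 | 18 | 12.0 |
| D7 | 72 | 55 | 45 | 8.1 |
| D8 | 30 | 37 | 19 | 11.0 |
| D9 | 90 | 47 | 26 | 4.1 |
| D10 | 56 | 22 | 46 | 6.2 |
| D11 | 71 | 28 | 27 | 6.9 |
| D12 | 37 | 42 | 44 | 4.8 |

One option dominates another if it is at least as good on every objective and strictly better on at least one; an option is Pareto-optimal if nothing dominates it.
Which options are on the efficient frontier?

D1: not dominated (best cargo).
D2: not dominated.
D3: not dominated.
D4: dominated by D12 (price 37≤59, fuel economy 42≥32, cargo 44≥29, 0-60 4.8≤5.5).
D5: dominated by D1 (price 60≤62, fuel economy 39≥23, cargo 79≥51, 0-60 6.4≤9.8).
D6: not dominated.
D7: not dominated.
D8: not dominated.
D9: not dominated (best 0-60).
D10: not dominated.
D11: dominated by D1 (price 60≤71, fuel economy 39≥28, cargo 79≥27, 0-60 6.4≤6.9).
D12: not dominated.

D1, D2, D3, D6, D7, D8, D9, D10, D12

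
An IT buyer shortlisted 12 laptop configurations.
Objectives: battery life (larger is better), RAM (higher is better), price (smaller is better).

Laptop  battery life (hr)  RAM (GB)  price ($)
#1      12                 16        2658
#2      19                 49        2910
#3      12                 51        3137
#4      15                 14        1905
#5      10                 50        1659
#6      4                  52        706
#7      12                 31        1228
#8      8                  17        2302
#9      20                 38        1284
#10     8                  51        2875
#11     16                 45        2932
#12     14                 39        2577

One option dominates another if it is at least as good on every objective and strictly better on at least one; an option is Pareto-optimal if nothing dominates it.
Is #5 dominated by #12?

#12 vs #5: #12 is worse on RAM (39 vs 50), so it does not dominate #5.

No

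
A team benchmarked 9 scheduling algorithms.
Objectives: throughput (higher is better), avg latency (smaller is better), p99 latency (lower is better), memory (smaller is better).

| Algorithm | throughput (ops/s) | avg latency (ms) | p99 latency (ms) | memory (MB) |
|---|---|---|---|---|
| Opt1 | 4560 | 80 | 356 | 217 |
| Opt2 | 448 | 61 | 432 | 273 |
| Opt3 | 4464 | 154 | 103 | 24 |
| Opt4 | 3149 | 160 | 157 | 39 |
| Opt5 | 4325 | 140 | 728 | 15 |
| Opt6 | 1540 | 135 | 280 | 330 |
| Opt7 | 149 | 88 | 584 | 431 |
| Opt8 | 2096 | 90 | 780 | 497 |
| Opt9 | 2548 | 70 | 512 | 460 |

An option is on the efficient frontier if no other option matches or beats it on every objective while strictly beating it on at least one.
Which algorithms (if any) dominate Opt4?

Opt3: throughput 4464≥3149, avg latency 154≤160, p99 latency 103≤157, memory 24≤39 — dominates Opt4.
Others (Opt1, Opt2, Opt5, Opt6, Opt7, Opt8, Opt9) are each worse than Opt4 on at least one objective.

Opt3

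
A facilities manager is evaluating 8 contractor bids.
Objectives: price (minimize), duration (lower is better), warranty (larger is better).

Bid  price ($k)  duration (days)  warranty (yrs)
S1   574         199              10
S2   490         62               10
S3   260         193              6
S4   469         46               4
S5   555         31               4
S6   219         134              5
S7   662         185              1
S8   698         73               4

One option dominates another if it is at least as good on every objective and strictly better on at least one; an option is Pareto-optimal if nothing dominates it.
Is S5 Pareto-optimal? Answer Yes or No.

S1: worse on price (574 vs 555).
S2: worse on duration (62 vs 31).
S3: worse on duration (193 vs 31).
S4: worse on duration (46 vs 31).
S6: worse on duration (134 vs 31).
S7: worse on price (662 vs 555).
S8: worse on price (698 vs 555).
No option is at least as good as S5 on every objective and strictly better on one.

Yes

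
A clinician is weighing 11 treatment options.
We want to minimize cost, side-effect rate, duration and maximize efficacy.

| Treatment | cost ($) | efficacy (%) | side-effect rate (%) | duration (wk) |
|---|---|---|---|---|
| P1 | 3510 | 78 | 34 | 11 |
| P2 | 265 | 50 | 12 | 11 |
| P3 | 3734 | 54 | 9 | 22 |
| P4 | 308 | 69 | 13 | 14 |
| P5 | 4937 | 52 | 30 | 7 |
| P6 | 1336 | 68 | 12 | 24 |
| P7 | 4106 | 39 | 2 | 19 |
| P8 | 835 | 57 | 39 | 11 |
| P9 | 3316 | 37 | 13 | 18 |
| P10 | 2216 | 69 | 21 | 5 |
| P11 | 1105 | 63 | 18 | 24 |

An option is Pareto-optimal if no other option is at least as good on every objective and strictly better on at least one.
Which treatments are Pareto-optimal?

P1: not dominated (best efficacy).
P2: not dominated (best cost).
P3: not dominated.
P4: not dominated.
P5: dominated by P10 (cost 2216≤4937, efficacy 69≥52, side-effect rate 21≤30, duration 5≤7).
P6: not dominated.
P7: not dominated (best side-effect rate).
P8: not dominated.
P9: dominated by P2 (cost 265≤3316, efficacy 50≥37, side-effect rate 12≤13, duration 11≤18).
P10: not dominated (best duration).
P11: dominated by P4 (cost 308≤1105, efficacy 69≥63, side-effect rate 13≤18, duration 14≤24).

P1, P2, P3, P4, P6, P7, P8, P10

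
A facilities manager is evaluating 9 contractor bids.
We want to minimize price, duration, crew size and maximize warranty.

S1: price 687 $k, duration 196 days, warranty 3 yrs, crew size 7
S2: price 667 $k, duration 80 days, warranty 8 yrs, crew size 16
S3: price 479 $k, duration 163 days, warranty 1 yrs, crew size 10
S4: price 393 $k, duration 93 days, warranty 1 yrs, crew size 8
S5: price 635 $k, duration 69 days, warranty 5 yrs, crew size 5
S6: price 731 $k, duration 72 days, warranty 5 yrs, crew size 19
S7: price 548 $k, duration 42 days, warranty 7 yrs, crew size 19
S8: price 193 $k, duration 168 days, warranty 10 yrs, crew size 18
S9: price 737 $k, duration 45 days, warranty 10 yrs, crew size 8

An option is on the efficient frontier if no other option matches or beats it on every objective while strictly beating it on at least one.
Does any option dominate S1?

S5 vs S1: price 635≤687, duration 69≤196, warranty 5≥3, crew size 5≤7 — S5 is at least as good on every objective and strictly better on at least one, so S5 dominates S1.

Yes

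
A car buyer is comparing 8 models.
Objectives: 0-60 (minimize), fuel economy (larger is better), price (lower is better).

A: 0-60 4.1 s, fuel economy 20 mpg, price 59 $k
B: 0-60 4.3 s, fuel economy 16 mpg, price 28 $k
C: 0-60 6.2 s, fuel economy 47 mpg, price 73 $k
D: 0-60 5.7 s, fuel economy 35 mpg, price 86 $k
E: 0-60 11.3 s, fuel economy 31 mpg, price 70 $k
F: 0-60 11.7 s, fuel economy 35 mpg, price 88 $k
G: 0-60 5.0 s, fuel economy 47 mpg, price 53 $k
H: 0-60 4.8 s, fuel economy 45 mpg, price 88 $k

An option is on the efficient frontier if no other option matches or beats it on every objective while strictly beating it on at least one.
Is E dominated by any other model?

G vs E: 0-60 5.0≤11.3, fuel economy 47≥31, price 53≤70 — G is at least as good on every objective and strictly better on at least one, so G dominates E.

Yes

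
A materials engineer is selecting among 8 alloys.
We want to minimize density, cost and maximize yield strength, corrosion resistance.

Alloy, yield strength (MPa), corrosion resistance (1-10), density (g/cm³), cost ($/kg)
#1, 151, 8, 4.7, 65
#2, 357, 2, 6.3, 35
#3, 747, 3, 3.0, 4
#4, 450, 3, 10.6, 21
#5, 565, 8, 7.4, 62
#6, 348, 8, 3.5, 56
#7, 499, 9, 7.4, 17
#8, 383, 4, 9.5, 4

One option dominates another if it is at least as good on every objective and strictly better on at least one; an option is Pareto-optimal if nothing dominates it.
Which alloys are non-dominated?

#3, #5, #6, #7, #8

#1: dominated by #6 (yield strength 348≥151, corrosion resistance 8≥8, density 3.5≤4.7, cost 56≤65).
#2: dominated by #3 (yield strength 747≥357, corrosion resistance 3≥2, density 3.0≤6.3, cost 4≤35).
#3: not dominated (best yield strength).
#4: dominated by #3 (yield strength 747≥450, corrosion resistance 3≥3, density 3.0≤10.6, cost 4≤21).
#5: not dominated.
#6: not dominated.
#7: not dominated (best corrosion resistance).
#8: not dominated.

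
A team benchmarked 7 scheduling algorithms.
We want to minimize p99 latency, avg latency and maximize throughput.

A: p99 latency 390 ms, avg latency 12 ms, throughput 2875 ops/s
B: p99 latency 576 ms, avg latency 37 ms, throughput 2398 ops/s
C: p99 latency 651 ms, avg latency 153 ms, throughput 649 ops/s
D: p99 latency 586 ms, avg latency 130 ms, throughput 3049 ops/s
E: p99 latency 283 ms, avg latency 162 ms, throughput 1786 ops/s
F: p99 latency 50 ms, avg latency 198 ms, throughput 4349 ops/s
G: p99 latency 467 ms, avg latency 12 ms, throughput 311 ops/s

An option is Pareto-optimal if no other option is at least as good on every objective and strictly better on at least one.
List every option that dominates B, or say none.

A: p99 latency 390≤576, avg latency 12≤37, throughput 2875≥2398 — dominates B.
Others (C, D, E, F, G) are each worse than B on at least one objective.

A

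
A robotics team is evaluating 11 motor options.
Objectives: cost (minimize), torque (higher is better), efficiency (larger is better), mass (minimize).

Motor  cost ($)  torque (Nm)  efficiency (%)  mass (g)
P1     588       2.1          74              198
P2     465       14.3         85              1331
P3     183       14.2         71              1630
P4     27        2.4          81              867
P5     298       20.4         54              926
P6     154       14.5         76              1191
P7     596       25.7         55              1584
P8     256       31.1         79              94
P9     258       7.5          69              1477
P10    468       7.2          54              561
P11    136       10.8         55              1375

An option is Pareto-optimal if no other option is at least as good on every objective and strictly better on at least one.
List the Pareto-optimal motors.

P2, P4, P6, P8, P11

P1: dominated by P8 (cost 256≤588, torque 31.1≥2.1, efficiency 79≥74, mass 94≤198).
P2: not dominated (best efficiency).
P3: dominated by P6 (cost 154≤183, torque 14.5≥14.2, efficiency 76≥71, mass 1191≤1630).
P4: not dominated (best cost).
P5: dominated by P8 (cost 256≤298, torque 31.1≥20.4, efficiency 79≥54, mass 94≤926).
P6: not dominated.
P7: dominated by P8 (cost 256≤596, torque 31.1≥25.7, efficiency 79≥55, mass 94≤1584).
P8: not dominated (best torque).
P9: dominated by P6 (cost 154≤258, torque 14.5≥7.5, efficiency 76≥69, mass 1191≤1477).
P10: dominated by P8 (cost 256≤468, torque 31.1≥7.2, efficiency 79≥54, mass 94≤561).
P11: not dominated.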